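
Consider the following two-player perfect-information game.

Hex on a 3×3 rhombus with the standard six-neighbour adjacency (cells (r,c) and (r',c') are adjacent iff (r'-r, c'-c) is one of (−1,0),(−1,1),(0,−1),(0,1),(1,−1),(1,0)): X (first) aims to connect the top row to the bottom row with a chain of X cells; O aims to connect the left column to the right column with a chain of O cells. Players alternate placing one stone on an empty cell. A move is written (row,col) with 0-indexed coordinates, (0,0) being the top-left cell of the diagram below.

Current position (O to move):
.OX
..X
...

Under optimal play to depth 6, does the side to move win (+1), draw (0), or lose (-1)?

value(.OX/..X/..., O) = -1

ply 1, O at .OX/..X/... | (0,0)=-1→OOX/..X/...*; (1,0)=-1→.OX/O.X/...; (1,1)=-1→.OX/.OX/...; (2,0)=-1→.OX/..X/O..; (2,1)=-1→.OX/..X/.O.; (2,2)=-1→.OX/..X/..O
ply 2, X at OOX/..X/... | (1,0)=+1→OOX/X.X/...*; (1,1)=+1→OOX/.XX/...; (2,0)=+1→OOX/..X/X..; (2,1)=+1→OOX/..X/.X.; (2,2)=+1→OOX/..X/..X
ply 3, O at OOX/X.X/... | (1,1)=-1→OOX/XOX/...*; (2,0)=-1→OOX/X.X/O..; (2,1)=-1→OOX/X.X/.O.; (2,2)=-1→OOX/X.X/..O
ply 4, X at OOX/XOX/... | (2,0)=+1→OOX/XOX/X..*; (2,1)=+1→OOX/XOX/.X.; (2,2)=+1→OOX/XOX/..X
ply 5, O at OOX/XOX/X.. | (2,1)=-1→OOX/XOX/XO.*; (2,2)=-1→OOX/XOX/X.O
ply 6, X at OOX/XOX/XO. | (2,2)=+1→OOX/XOX/XOX*
ply 7: OOX/XOX/XOX is terminal -1 (O); from .OX/..X/... depth 6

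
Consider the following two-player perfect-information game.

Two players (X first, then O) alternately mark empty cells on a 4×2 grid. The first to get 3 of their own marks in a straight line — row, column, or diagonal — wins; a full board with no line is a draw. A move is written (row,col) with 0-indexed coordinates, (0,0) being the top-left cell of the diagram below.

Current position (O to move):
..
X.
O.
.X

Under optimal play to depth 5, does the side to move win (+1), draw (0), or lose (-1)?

value(../X./O./.X, O) = 0

[../X./O./.X] O move#1: (0,0):+0/O./X./O./.X*, (0,1):+0/.O/X./O./.X, (1,1):+0/../XO/O./.X, (2,1):+0/../X./OO/.X, (3,0):+0/../X./O./OX
[O./X./O./.X] X move#2: (0,1):+0/OX/X./O./.X*, (1,1):+0/O./XX/O./.X, (2,1):+0/O./X./OX/.X, (3,0):+0/O./X./O./XX
[OX/X./O./.X] O move#3: (1,1):+0/OX/XO/O./.X*, (2,1):+0/OX/X./OO/.X, (3,0):+0/OX/X./O./OX
[OX/XO/O./.X] X move#4: (2,1):+0/OX/XO/OX/.X*, (3,0):+0/OX/XO/O./XX
[OX/XO/OX/.X] O move#5: (3,0):+0/OX/XO/OX/OX*
[OX/XO/OX/OX] end (terminal +0, X#6); searched ../X./O./.X to 5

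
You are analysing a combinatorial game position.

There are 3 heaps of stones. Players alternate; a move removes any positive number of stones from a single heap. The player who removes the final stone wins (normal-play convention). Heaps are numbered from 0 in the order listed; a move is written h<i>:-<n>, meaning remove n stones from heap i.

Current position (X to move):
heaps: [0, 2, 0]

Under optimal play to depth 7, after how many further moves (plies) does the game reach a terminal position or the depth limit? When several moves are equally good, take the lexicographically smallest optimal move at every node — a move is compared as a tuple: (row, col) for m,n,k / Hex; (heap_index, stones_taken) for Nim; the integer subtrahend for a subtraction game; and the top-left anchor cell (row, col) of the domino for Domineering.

ply 1, X at (0,2,0) | h1:-1=-1→(0,1,0); h1:-2=+1→(0,0,0)*
ply 2: (0,0,0) is terminal -1 (O); from (0,2,0) depth 7

PV length from [(0,2,0)]: 1 ply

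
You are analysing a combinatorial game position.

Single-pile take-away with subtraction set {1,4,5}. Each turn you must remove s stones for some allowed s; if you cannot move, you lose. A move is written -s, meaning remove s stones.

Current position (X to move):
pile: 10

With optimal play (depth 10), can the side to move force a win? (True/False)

p1 X@[10]: -1[9]-1* -4[6]-1 -5[5]-1
p2 O@[9]: -1[8]+1* -4[5]-1 -5[4]-1
p3 X@[8]: -1[7]-1* -4[4]-1 -5[3]-1
p4 O@[7]: -1[6]-1 -4[3]-1 -5[2]+1*
p5 X@[2]: -1[1]-1*
p6 O@[1]: -1[0]+1*
p7 X@[0] terminal -1; root [10] d10

X winning at [10]: False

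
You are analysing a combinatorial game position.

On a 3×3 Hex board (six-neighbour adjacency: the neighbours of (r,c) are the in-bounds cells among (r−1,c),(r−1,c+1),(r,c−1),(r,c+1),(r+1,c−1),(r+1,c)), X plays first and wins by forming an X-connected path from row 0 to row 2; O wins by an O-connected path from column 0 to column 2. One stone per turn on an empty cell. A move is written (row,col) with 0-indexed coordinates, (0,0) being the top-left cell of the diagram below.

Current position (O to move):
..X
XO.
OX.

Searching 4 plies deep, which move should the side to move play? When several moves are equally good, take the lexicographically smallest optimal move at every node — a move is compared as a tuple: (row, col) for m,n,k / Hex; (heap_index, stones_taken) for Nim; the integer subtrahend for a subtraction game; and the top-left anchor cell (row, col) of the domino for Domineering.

O's best at [..X/XO./OX.]: (1,2)

ply 1, O at ..X/XO./OX. | (0,0)=-1→O.X/XO./OX.; (0,1)=-1→.OX/XO./OX.; (1,2)=+1→..X/XOO/OX.*; (2,2)=-1→..X/XO./OXO
ply 2: ..X/XOO/OX. is terminal -1 (X); from ..X/XO./OX. depth 4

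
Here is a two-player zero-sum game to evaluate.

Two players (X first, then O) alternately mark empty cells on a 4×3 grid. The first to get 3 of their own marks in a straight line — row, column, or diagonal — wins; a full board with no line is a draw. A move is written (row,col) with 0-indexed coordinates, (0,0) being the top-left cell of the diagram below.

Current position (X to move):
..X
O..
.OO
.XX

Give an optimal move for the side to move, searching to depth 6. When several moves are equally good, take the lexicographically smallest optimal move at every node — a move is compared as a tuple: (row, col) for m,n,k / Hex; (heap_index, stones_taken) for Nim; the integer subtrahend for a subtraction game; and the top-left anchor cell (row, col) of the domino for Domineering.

p1 X@[..X/O../.OO/.XX]: (0,0)[X.X/O../.OO/.XX]-1 (0,1)[.XX/O../.OO/.XX]-1 (1,1)[..X/OX./.OO/.XX]-1 (1,2)[..X/O.X/.OO/.XX]-1 (2,0)[..X/O../XOO/.XX]+1* (3,0)[..X/O../.OO/XXX]+1
p2 O@[..X/O../XOO/.XX]: (0,0)[O.X/O../XOO/.XX]-1* (0,1)[.OX/O../XOO/.XX]-1 (1,1)[..X/OO./XOO/.XX]-1 (1,2)[..X/O.O/XOO/.XX]-1 (3,0)[..X/O../XOO/OXX]-1
p3 X@[O.X/O../XOO/.XX]: (0,1)[OXX/O../XOO/.XX]-1 (1,1)[O.X/OX./XOO/.XX]+1* (1,2)[O.X/O.X/XOO/.XX]-1 (3,0)[O.X/O../XOO/XXX]+1
p4 O@[O.X/OX./XOO/.XX] terminal -1; root [..X/O../.OO/.XX] d6

X's best at [..X/O../.OO/.XX]: (2,0)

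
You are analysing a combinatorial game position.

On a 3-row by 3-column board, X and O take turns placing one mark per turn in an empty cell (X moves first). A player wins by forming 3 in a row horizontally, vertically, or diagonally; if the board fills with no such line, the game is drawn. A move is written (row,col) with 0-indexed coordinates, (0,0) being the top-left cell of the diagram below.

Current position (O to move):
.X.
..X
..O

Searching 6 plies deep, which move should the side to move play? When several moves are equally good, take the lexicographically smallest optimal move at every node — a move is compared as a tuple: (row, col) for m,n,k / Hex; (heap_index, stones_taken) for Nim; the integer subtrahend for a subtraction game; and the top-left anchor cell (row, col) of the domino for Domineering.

p1 O@[.X./..X/..O]: (0,0)[OX./..X/..O]-1 (0,2)[.XO/..X/..O]-1 (1,0)[.X./O.X/..O]+0 (1,1)[.X./.OX/..O]+0 (2,0)[.X./..X/O.O]+1* (2,1)[.X./..X/.OO]-1
p2 X@[.X./..X/O.O]: (0,0)[XX./..X/O.O]-1* (0,2)[.XX/..X/O.O]-1 (1,0)[.X./X.X/O.O]-1 (1,1)[.X./.XX/O.O]-1 (2,1)[.X./..X/OXO]-1
p3 O@[XX./..X/O.O]: (0,2)[XXO/..X/O.O]+1* (1,0)[XX./O.X/O.O]-1 (1,1)[XX./.OX/O.O]-1 (2,1)[XX./..X/OOO]+1
p4 X@[XXO/..X/O.O]: (1,0)[XXO/X.X/O.O]-1* (1,1)[XXO/.XX/O.O]-1 (2,1)[XXO/..X/OXO]-1
p5 O@[XXO/X.X/O.O]: (1,1)[XXO/XOX/O.O]+1* (2,1)[XXO/X.X/OOO]+1
p6 X@[XXO/XOX/O.O] terminal -1; root [.X./..X/..O] d6

O's best at [.X./..X/..O]: (2,0)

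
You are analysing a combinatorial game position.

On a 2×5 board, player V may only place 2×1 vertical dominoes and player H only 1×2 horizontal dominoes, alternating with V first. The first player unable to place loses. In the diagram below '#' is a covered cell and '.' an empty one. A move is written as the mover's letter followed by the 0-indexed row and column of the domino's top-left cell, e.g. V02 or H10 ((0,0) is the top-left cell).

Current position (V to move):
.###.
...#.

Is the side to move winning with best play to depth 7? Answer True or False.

ply 1, V at .###./...#. | V00=+1→####./#..#.*; V04=-1→.####/...##
ply 2, H at ####./#..#. | H11=-1→####./####.*
ply 3, V at ####./####. | V04=+1→#####/#####*
ply 4: #####/##### is terminal -1 (H); from .###./...#. depth 7

V winning at [.###./...#.]: True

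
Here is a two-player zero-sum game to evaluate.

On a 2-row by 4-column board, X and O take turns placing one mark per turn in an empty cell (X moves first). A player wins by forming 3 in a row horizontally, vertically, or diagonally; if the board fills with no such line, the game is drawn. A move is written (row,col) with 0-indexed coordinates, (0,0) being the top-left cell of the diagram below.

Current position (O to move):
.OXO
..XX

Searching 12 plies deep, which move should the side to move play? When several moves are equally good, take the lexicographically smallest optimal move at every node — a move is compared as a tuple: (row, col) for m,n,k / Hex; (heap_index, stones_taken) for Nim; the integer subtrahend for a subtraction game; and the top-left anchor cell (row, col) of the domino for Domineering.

[.OXO/..XX] O move#1: (0,0):-1/OOXO/..XX, (1,0):-1/.OXO/O.XX, (1,1):+0/.OXO/.OXX*
[.OXO/.OXX] X move#2: (0,0):+0/XOXO/.OXX*, (1,0):+0/.OXO/XOXX
[XOXO/.OXX] O move#3: (1,0):+0/XOXO/OOXX*
[XOXO/OOXX] end (terminal +0, X#4); searched .OXO/..XX to 12

O's best at [.OXO/..XX]: (1,1)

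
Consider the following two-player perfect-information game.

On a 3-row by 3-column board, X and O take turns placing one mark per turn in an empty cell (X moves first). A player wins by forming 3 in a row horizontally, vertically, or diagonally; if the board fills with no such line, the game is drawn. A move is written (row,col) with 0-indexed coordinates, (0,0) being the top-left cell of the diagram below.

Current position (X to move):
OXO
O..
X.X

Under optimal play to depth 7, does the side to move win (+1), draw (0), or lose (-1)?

value(OXO/O../X.X, X) = +1

ply 1, X at OXO/O../X.X | (1,1)=+0→OXO/OX./X.X; (1,2)=+0→OXO/O.X/X.X; (2,1)=+1→OXO/O../XXX*
ply 2: OXO/O../XXX is terminal -1 (O); from OXO/O../X.X depth 7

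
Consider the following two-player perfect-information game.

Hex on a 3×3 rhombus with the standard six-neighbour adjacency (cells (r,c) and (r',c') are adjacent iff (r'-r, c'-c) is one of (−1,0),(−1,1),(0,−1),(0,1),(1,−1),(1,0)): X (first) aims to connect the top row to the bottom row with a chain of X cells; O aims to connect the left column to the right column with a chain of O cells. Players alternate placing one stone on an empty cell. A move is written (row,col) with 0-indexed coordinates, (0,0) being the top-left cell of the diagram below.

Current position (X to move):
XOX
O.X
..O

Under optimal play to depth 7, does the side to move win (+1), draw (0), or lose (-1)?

value(XOX/O.X/..O, X) = +1

ply 1, X at XOX/O.X/..O | (1,1)=+1→XOX/OXX/..O*; (2,0)=+1→XOX/O.X/X.O; (2,1)=+1→XOX/O.X/.XO
ply 2, O at XOX/OXX/..O | (2,0)=-1→XOX/OXX/O.O*; (2,1)=-1→XOX/OXX/.OO
ply 3, X at XOX/OXX/O.O | (2,1)=+1→XOX/OXX/OXO*
ply 4: XOX/OXX/OXO is terminal -1 (O); from XOX/O.X/..O depth 7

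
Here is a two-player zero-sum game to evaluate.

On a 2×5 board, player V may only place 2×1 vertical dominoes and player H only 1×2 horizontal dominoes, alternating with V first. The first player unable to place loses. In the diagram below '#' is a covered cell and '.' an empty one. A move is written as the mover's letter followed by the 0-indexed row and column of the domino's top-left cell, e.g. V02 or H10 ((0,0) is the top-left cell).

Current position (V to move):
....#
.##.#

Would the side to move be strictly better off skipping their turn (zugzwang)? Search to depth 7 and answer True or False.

zugzwang(....#/.##.#, V) = True

ply 1, V at ....#/.##.# | V00=-1→#...#/###.#*; V03=-1→...##/.####
ply 2, H at #...#/###.# | H01=-1→###.#/###.#; H02=+1→#.###/###.#*
ply 3: #.###/###.# is terminal -1 (V); from ....#/.##.# depth 7
pass branch (H moves first from the same position):
  | ply 1, H at ....#/.##.# | H00=-1→##..#/.##.#*; H01=-1→.##.#/.##.#; H02=-1→..###/.##.#
  | ply 2, V at ##..#/.##.# | V03=+1→##.##/.####*
  | ply 3: ##.##/.#### is terminal -1 (H); from ....#/.##.# depth 7
V moving scores -1; V passing scores +1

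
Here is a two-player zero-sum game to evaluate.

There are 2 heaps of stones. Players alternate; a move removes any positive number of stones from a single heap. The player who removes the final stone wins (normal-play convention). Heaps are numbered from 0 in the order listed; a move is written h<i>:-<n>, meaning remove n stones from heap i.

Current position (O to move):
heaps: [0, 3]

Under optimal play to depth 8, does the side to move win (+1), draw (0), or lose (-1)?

ply 1, O at (0,3) | h1:-1=-1→(0,2); h1:-2=-1→(0,1); h1:-3=+1→(0,0)*
ply 2: (0,0) is terminal -1 (X); from (0,3) depth 8

value((0,3), O) = +1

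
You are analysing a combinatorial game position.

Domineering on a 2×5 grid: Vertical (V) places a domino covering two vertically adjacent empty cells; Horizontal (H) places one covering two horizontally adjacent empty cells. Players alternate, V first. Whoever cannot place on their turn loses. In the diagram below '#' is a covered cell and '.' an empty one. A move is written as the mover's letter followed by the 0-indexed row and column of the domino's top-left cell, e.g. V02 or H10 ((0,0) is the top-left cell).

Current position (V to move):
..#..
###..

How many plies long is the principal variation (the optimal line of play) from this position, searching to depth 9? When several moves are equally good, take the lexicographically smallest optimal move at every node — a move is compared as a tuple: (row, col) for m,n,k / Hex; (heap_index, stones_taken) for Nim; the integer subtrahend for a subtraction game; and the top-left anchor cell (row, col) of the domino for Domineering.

PV length from [..#../###..]: 3 plies

ply 1, V at ..#../###.. | V03=+1→..##./####.*; V04=+1→..#.#/###.#
ply 2, H at ..##./####. | H00=-1→####./####.*
ply 3, V at ####./####. | V04=+1→#####/#####*
ply 4: #####/##### is terminal -1 (H); from ..#../###.. depth 9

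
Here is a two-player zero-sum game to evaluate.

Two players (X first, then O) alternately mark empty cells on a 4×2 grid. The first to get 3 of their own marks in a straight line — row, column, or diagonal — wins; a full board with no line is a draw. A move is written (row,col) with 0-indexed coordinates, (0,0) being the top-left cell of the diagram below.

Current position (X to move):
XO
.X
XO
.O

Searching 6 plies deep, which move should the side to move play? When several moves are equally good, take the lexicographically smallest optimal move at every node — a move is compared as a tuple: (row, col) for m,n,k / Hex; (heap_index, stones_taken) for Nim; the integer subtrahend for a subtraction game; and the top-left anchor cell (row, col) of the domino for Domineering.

X's best at [XO/.X/XO/.O]: (1,0)

[XO/.X/XO/.O] X move#1: (1,0):+1/XO/XX/XO/.O*, (3,0):+0/XO/.X/XO/XO
[XO/XX/XO/.O] end (terminal -1, O#2); searched XO/.X/XO/.O to 6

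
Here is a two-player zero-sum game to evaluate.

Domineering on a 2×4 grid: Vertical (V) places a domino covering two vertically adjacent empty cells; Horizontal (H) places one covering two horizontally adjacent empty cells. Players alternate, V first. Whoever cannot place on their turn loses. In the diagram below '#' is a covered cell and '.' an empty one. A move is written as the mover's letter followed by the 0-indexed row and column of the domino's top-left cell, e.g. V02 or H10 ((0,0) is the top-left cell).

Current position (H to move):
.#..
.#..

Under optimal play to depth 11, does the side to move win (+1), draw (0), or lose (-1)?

p1 H@[.#../.#..]: H02[.###/.#..]+1* H12[.#../.###]+1
p2 V@[.###/.#..]: V00[####/##..]-1*
p3 H@[####/##..]: H12[####/####]+1*
p4 V@[####/####] terminal -1; root [.#../.#..] d11

value(.#../.#.., H) = +1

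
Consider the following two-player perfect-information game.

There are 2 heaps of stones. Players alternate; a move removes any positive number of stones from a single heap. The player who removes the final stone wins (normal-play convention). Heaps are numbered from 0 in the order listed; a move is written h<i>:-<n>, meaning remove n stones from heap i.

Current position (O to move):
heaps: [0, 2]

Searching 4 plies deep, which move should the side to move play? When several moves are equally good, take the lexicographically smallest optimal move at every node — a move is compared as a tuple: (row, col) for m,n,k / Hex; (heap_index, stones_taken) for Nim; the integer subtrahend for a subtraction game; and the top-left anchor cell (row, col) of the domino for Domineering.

p1 O@[(0,2)]: h1:-1[(0,1)]-1 h1:-2[(0,0)]+1*
p2 X@[(0,0)] terminal -1; root [(0,2)] d4

O's best at [(0,2)]: h1:-2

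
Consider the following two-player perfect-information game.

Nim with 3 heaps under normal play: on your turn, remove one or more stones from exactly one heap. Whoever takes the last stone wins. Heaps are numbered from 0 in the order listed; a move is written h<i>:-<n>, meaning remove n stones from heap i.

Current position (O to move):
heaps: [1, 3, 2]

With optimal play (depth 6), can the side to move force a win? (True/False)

p1 O@[(1,3,2)]: h0:-1[(0,3,2)]-1* h1:-1[(1,2,2)]-1 h1:-2[(1,1,2)]-1 h1:-3[(1,0,2)]-1 h2:-1[(1,3,1)]-1 h2:-2[(1,3,0)]-1
p2 X@[(0,3,2)]: h1:-1[(0,2,2)]+1* h1:-2[(0,1,2)]-1 h1:-3[(0,0,2)]-1 h2:-1[(0,3,1)]-1 h2:-2[(0,3,0)]-1
p3 O@[(0,2,2)]: h1:-1[(0,1,2)]-1* h1:-2[(0,0,2)]-1 h2:-1[(0,2,1)]-1 h2:-2[(0,2,0)]-1
p4 X@[(0,1,2)]: h1:-1[(0,0,2)]-1 h2:-1[(0,1,1)]+1* h2:-2[(0,1,0)]-1
p5 O@[(0,1,1)]: h1:-1[(0,0,1)]-1* h2:-1[(0,1,0)]-1
p6 X@[(0,0,1)]: h2:-1[(0,0,0)]+1*
p7 O@[(0,0,0)] terminal -1; root [(1,3,2)] d6

O winning at [(1,3,2)]: False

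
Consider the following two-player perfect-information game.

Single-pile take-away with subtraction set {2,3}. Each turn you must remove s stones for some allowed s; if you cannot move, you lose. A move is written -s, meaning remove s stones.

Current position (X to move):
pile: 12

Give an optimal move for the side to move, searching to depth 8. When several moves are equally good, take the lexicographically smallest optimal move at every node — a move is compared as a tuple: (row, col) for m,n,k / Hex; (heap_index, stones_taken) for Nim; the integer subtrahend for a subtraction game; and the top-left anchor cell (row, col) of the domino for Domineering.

[12] X move#1: -2:+1/10*, -3:-1/9
[10] O move#2: -2:-1/8*, -3:-1/7
[8] X move#3: -2:+1/6*, -3:+1/5
[6] O move#4: -2:-1/4*, -3:-1/3
[4] X move#5: -2:-1/2, -3:+1/1*
[1] end (terminal -1, O#6); searched 12 to 8

X's best at [12]: -2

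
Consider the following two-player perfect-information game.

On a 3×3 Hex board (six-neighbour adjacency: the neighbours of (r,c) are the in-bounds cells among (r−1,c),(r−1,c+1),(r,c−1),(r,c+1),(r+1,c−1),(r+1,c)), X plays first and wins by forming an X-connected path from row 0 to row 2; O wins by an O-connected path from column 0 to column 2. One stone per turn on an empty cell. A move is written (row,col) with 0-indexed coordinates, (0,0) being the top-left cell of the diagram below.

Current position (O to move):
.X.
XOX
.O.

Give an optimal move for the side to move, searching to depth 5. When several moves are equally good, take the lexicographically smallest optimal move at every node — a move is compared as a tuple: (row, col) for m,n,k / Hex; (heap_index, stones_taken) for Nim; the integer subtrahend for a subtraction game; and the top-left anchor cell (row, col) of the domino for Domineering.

p1 O@[.X./XOX/.O.]: (0,0)[OX./XOX/.O.]-1 (0,2)[.XO/XOX/.O.]-1 (2,0)[.X./XOX/OO.]+1* (2,2)[.X./XOX/.OO]-1
p2 X@[.X./XOX/OO.]: (0,0)[XX./XOX/OO.]-1* (0,2)[.XX/XOX/OO.]-1 (2,2)[.X./XOX/OOX]-1
p3 O@[XX./XOX/OO.]: (0,2)[XXO/XOX/OO.]+1* (2,2)[XX./XOX/OOO]+1
p4 X@[XXO/XOX/OO.] terminal -1; root [.X./XOX/.O.] d5

O's best at [.X./XOX/.O.]: (2,0)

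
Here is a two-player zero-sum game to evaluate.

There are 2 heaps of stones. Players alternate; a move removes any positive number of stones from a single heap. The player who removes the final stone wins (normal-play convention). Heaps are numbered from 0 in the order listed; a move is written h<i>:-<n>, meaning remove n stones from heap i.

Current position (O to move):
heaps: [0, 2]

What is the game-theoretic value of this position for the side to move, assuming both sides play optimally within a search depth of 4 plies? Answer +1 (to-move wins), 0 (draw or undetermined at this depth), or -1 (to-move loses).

ply 1, O at (0,2) | h1:-1=-1→(0,1); h1:-2=+1→(0,0)*
ply 2: (0,0) is terminal -1 (X); from (0,2) depth 4

value((0,2), O) = +1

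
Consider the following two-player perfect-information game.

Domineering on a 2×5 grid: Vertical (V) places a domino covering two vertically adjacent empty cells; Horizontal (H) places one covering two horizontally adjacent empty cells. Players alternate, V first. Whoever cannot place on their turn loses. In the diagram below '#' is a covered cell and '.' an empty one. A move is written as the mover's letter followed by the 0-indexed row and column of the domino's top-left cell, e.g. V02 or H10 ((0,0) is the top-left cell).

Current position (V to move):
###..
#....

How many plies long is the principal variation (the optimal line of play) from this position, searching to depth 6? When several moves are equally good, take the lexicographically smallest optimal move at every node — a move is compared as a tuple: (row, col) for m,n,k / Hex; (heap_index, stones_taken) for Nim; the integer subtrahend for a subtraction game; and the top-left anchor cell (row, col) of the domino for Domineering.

PV length from [###../#....]: 3 plies

p1 V@[###../#....]: V03[####./#..#.]+1* V04[###.#/#...#]-1
p2 H@[####./#..#.]: H11[####./####.]-1*
p3 V@[####./####.]: V04[#####/#####]+1*
p4 H@[#####/#####] terminal -1; root [###../#....] d6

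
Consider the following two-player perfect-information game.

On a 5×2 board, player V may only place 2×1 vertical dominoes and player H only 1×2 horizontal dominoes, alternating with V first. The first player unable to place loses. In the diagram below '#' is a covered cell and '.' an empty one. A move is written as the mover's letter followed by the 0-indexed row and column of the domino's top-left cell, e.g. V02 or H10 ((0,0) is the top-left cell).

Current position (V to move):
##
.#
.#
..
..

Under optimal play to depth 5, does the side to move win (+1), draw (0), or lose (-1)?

value(##/.#/.#/../.., V) = +1

[##/.#/.#/../..] V move#1: V10:-1/##/##/##/../.., V20:-1/##/.#/##/#./.., V30:+1/##/.#/.#/#./#.*, V31:+1/##/.#/.#/.#/.#
[##/.#/.#/#./#.] end (terminal -1, H#2); searched ##/.#/.#/../.. to 5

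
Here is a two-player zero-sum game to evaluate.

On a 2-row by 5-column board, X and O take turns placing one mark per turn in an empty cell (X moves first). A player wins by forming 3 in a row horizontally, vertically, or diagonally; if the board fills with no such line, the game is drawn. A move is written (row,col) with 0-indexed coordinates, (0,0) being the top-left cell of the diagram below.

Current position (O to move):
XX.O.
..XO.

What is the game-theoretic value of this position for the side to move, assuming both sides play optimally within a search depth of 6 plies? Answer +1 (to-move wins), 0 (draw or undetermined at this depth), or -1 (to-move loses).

value(XX.O./..XO., O) = 0

[XX.O./..XO.] O move#1: (0,2):+0/XXOO./..XO.*, (0,4):-1/XX.OO/..XO., (1,0):-1/XX.O./O.XO., (1,1):-1/XX.O./.OXO., (1,4):-1/XX.O./..XOO
[XXOO./..XO.] X move#2: (0,4):+0/XXOOX/..XO.*, (1,0):-1/XXOO./X.XO., (1,1):-1/XXOO./.XXO., (1,4):-1/XXOO./..XOX
[XXOOX/..XO.] O move#3: (1,0):+0/XXOOX/O.XO.*, (1,1):+0/XXOOX/.OXO., (1,4):+0/XXOOX/..XOO
[XXOOX/O.XO.] X move#4: (1,1):+0/XXOOX/OXXO.*, (1,4):+0/XXOOX/O.XOX
[XXOOX/OXXO.] O move#5: (1,4):+0/XXOOX/OXXOO*
[XXOOX/OXXOO] end (terminal +0, X#6); searched XX.O./..XO. to 6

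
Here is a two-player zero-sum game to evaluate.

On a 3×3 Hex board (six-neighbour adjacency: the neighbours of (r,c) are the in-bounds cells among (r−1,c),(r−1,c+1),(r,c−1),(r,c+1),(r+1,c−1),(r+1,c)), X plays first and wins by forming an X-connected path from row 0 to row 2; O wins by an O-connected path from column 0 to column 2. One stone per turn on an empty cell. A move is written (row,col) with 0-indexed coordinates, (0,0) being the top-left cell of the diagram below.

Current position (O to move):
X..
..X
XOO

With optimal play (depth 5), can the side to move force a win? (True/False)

p1 O@[X../..X/XOO]: (0,1)[XO./..X/XOO]-1* (0,2)[X.O/..X/XOO]-1 (1,0)[X../O.X/XOO]-1 (1,1)[X../.OX/XOO]-1
p2 X@[XO./..X/XOO]: (0,2)[XOX/..X/XOO]+1* (1,0)[XO./X.X/XOO]+1 (1,1)[XO./.XX/XOO]+1
p3 O@[XOX/..X/XOO]: (1,0)[XOX/O.X/XOO]-1* (1,1)[XOX/.OX/XOO]-1
p4 X@[XOX/O.X/XOO]: (1,1)[XOX/OXX/XOO]+1*
p5 O@[XOX/OXX/XOO] terminal -1; root [X../..X/XOO] d5

O winning at [X../..X/XOO]: False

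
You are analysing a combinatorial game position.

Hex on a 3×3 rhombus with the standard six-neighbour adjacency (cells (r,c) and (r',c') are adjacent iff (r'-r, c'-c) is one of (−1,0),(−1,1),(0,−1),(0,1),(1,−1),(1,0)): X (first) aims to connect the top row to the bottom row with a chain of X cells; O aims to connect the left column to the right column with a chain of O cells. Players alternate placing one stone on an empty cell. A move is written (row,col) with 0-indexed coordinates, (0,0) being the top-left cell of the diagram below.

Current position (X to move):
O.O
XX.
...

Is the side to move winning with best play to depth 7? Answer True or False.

ply 1, X at O.O/XX./... | (0,1)=+1→OXO/XX./...*; (1,2)=-1→O.O/XXX/...; (2,0)=-1→O.O/XX./X..; (2,1)=-1→O.O/XX./.X.; (2,2)=-1→O.O/XX./..X
ply 2, O at OXO/XX./... | (1,2)=-1→OXO/XXO/...*; (2,0)=-1→OXO/XX./O..; (2,1)=-1→OXO/XX./.O.; (2,2)=-1→OXO/XX./..O
ply 3, X at OXO/XXO/... | (2,0)=+1→OXO/XXO/X..*; (2,1)=+1→OXO/XXO/.X.; (2,2)=+1→OXO/XXO/..X
ply 4: OXO/XXO/X.. is terminal -1 (O); from O.O/XX./... depth 7

X winning at [O.O/XX./...]: True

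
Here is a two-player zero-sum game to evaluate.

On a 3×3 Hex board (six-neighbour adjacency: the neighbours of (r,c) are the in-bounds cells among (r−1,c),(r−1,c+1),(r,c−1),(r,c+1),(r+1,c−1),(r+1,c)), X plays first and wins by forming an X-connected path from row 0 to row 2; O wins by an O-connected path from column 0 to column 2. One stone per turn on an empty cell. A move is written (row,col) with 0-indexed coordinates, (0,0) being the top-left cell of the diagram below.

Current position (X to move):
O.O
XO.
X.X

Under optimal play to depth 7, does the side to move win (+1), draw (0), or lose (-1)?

ply 1, X at O.O/XO./X.X | (0,1)=+1→OXO/XO./X.X*; (1,2)=-1→O.O/XOX/X.X; (2,1)=-1→O.O/XO./XXX
ply 2: OXO/XO./X.X is terminal -1 (O); from O.O/XO./X.X depth 7

value(O.O/XO./X.X, X) = +1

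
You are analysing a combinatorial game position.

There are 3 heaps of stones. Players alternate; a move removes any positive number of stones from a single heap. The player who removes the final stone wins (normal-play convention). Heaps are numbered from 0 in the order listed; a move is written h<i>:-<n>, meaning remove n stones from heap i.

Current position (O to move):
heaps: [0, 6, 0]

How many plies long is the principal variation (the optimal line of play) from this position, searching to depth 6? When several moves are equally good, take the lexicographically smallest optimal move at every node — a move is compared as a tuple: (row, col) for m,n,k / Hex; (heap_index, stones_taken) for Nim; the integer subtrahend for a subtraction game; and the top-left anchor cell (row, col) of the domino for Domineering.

[(0,6,0)] O move#1: h1:-1:-1/(0,5,0), h1:-2:-1/(0,4,0), h1:-3:-1/(0,3,0), h1:-4:-1/(0,2,0), h1:-5:-1/(0,1,0), h1:-6:+1/(0,0,0)*
[(0,0,0)] end (terminal -1, X#2); searched (0,6,0) to 6

PV length from [(0,6,0)]: 1 ply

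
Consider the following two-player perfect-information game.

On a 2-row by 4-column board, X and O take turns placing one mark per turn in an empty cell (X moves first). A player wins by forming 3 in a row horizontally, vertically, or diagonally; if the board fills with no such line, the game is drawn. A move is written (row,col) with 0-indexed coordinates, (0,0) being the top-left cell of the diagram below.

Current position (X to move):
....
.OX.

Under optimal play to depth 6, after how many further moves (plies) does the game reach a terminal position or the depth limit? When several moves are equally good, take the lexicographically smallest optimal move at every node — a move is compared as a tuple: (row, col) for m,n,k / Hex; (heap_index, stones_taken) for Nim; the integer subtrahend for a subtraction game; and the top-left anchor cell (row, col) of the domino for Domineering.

PV length from [..../.OX.]: 6 plies

[..../.OX.] X move#1: (0,0):+0/X.../.OX.*, (0,1):+0/.X../.OX., (0,2):+0/..X./.OX., (0,3):+0/...X/.OX., (1,0):+0/..../XOX., (1,3):+0/..../.OXX
[X.../.OX.] O move#2: (0,1):+0/XO../.OX.*, (0,2):+0/X.O./.OX., (0,3):+0/X..O/.OX., (1,0):+0/X.../OOX., (1,3):+0/X.../.OXO
[XO../.OX.] X move#3: (0,2):+0/XOX./.OX.*, (0,3):+0/XO.X/.OX., (1,0):+0/XO../XOX., (1,3):+0/XO../.OXX
[XOX./.OX.] O move#4: (0,3):+0/XOXO/.OX.*, (1,0):+0/XOX./OOX., (1,3):+0/XOX./.OXO
[XOXO/.OX.] X move#5: (1,0):+0/XOXO/XOX.*, (1,3):+0/XOXO/.OXX
[XOXO/XOX.] O move#6: (1,3):+0/XOXO/XOXO*
[XOXO/XOXO] end (terminal +0, X#7); searched ..../.OX. to 6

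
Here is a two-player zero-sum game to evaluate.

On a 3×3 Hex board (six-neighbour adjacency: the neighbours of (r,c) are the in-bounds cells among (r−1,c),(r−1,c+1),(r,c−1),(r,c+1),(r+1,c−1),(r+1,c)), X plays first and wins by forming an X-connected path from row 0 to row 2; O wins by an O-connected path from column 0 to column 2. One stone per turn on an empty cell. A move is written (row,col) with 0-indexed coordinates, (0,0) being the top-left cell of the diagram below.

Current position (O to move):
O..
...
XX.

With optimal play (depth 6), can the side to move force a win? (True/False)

O winning at [O../.../XX.]: True

ply 1, O at O../.../XX. | (0,1)=-1→OO./.../XX.; (0,2)=-1→O.O/.../XX.; (1,0)=-1→O../O../XX.; (1,1)=+1→O../.O./XX.*; (1,2)=-1→O../..O/XX.; (2,2)=-1→O../.../XXO
ply 2, X at O../.O./XX. | (0,1)=-1→OX./.O./XX.*; (0,2)=-1→O.X/.O./XX.; (1,0)=-1→O../XO./XX.; (1,2)=-1→O../.OX/XX.; (2,2)=-1→O../.O./XXX
ply 3, O at OX./.O./XX. | (0,2)=-1→OXO/.O./XX.; (1,0)=+1→OX./OO./XX.*; (1,2)=-1→OX./.OO/XX.; (2,2)=-1→OX./.O./XXO
ply 4, X at OX./OO./XX. | (0,2)=-1→OXX/OO./XX.*; (1,2)=-1→OX./OOX/XX.; (2,2)=-1→OX./OO./XXX
ply 5, O at OXX/OO./XX. | (1,2)=+1→OXX/OOO/XX.*; (2,2)=-1→OXX/OO./XXO
ply 6: OXX/OOO/XX. is terminal -1 (X); from O../.../XX. depth 6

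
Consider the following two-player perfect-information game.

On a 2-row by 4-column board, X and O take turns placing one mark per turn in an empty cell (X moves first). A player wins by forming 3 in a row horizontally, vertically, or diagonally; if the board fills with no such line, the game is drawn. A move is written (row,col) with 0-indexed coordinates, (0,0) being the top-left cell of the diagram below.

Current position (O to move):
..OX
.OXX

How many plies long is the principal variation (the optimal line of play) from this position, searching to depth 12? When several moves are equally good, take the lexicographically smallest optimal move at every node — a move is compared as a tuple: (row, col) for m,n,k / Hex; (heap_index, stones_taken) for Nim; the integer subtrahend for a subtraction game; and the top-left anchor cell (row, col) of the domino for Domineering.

p1 O@[..OX/.OXX]: (0,0)[O.OX/.OXX]+0* (0,1)[.OOX/.OXX]+0 (1,0)[..OX/OOXX]+0
p2 X@[O.OX/.OXX]: (0,1)[OXOX/.OXX]+0* (1,0)[O.OX/XOXX]-1
p3 O@[OXOX/.OXX]: (1,0)[OXOX/OOXX]+0*
p4 X@[OXOX/OOXX] terminal +0; root [..OX/.OXX] d12

PV length from [..OX/.OXX]: 3 plies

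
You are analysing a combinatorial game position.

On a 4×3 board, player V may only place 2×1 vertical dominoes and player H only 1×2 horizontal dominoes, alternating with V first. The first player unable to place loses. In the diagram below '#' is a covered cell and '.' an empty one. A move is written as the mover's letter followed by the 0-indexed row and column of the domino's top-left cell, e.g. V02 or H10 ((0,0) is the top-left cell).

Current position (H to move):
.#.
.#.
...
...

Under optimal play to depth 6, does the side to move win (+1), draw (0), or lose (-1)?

value(.#./.#./.../..., H) = -1

p1 H@[.#./.#./.../...]: H20[.#./.#./##./...]-1* H21[.#./.#./.##/...]-1 H30[.#./.#./.../##.]-1 H31[.#./.#./.../.##]-1
p2 V@[.#./.#./##./...]: V00[##./##./##./...]+1* V02[.##/.##/##./...]+1 V12[.#./.##/###/...]+1 V22[.#./.#./###/..#]+1
p3 H@[##./##./##./...]: H30[##./##./##./##.]-1* H31[##./##./##./.##]-1
p4 V@[##./##./##./##.]: V02[###/###/##./##.]+1* V12[##./###/###/##.]+1 V22[##./##./###/###]+1
p5 H@[###/###/##./##.] terminal -1; root [.#./.#./.../...] d6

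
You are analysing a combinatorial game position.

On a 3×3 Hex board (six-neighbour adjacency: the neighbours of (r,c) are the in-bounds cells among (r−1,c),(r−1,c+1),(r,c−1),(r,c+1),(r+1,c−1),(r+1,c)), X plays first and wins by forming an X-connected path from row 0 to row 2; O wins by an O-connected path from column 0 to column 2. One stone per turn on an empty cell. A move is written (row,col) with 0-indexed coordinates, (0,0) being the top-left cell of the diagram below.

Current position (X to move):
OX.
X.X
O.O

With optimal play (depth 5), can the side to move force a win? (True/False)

[OX./X.X/O.O] X move#1: (0,2):-1/OXX/X.X/O.O, (1,1):-1/OX./XXX/O.O, (2,1):+1/OX./X.X/OXO*
[OX./X.X/OXO] O move#2: (0,2):-1/OXO/X.X/OXO*, (1,1):-1/OX./XOX/OXO
[OXO/X.X/OXO] X move#3: (1,1):+1/OXO/XXX/OXO*
[OXO/XXX/OXO] end (terminal -1, O#4); searched OX./X.X/O.O to 5

X winning at [OX./X.X/O.O]: True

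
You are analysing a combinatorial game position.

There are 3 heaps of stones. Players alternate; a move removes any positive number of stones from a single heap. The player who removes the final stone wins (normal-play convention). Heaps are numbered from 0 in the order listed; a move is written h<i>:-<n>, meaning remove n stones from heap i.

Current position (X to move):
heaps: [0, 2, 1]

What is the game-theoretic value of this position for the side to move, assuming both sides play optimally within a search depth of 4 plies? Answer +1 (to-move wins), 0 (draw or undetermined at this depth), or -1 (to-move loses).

ply 1, X at (0,2,1) | h1:-1=+1→(0,1,1)*; h1:-2=-1→(0,0,1); h2:-1=-1→(0,2,0)
ply 2, O at (0,1,1) | h1:-1=-1→(0,0,1)*; h2:-1=-1→(0,1,0)
ply 3, X at (0,0,1) | h2:-1=+1→(0,0,0)*
ply 4: (0,0,0) is terminal -1 (O); from (0,2,1) depth 4

value((0,2,1), X) = +1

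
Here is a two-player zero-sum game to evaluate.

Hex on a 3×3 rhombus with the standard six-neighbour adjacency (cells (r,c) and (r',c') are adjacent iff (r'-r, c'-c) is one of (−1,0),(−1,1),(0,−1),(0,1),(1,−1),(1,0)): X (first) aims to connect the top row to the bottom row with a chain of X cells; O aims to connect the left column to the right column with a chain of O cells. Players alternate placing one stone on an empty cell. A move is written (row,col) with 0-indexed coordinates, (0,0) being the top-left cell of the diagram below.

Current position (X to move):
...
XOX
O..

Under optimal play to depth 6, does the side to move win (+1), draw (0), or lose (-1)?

ply 1, X at .../XOX/O.. | (0,0)=-1→X../XOX/O..; (0,1)=-1→.X./XOX/O..; (0,2)=+1→..X/XOX/O..*; (2,1)=-1→.../XOX/OX.; (2,2)=-1→.../XOX/O.X
ply 2, O at ..X/XOX/O.. | (0,0)=-1→O.X/XOX/O..*; (0,1)=-1→.OX/XOX/O..; (2,1)=-1→..X/XOX/OO.; (2,2)=-1→..X/XOX/O.O
ply 3, X at O.X/XOX/O.. | (0,1)=+1→OXX/XOX/O..*; (2,1)=+1→O.X/XOX/OX.; (2,2)=+1→O.X/XOX/O.X
ply 4, O at OXX/XOX/O.. | (2,1)=-1→OXX/XOX/OO.*; (2,2)=-1→OXX/XOX/O.O
ply 5, X at OXX/XOX/OO. | (2,2)=+1→OXX/XOX/OOX*
ply 6: OXX/XOX/OOX is terminal -1 (O); from .../XOX/O.. depth 6

value(.../XOX/O.., X) = +1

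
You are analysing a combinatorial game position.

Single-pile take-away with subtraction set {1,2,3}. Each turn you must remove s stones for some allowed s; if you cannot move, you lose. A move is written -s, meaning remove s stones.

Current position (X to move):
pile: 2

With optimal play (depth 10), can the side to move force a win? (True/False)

[2] X move#1: -1:-1/1, -2:+1/0*
[0] end (terminal -1, O#2); searched 2 to 10

X winning at [2]: True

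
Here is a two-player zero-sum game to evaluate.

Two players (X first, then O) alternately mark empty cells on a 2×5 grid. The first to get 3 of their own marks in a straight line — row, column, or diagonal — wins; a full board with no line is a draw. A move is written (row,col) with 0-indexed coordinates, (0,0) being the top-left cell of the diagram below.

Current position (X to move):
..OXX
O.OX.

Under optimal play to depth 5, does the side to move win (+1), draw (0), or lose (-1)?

p1 X@[..OXX/O.OX.]: (0,0)[X.OXX/O.OX.]-1 (0,1)[.XOXX/O.OX.]-1 (1,1)[..OXX/OXOX.]+0* (1,4)[..OXX/O.OXX]-1
p2 O@[..OXX/OXOX.]: (0,0)[O.OXX/OXOX.]+0* (0,1)[.OOXX/OXOX.]+0 (1,4)[..OXX/OXOXO]+0
p3 X@[O.OXX/OXOX.]: (0,1)[OXOXX/OXOX.]+0* (1,4)[O.OXX/OXOXX]-1
p4 O@[OXOXX/OXOX.]: (1,4)[OXOXX/OXOXO]+0*
p5 X@[OXOXX/OXOXO] terminal +0; root [..OXX/O.OX.] d5

value(..OXX/O.OX., X) = 0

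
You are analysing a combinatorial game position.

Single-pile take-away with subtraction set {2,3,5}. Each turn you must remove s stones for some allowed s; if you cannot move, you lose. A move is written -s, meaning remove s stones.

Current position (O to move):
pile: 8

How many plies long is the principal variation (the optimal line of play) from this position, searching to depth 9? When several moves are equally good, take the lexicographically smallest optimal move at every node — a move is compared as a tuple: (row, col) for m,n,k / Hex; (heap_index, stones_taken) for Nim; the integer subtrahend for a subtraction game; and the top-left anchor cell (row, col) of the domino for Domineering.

[8] O move#1: -2:-1/6*, -3:-1/5, -5:-1/3
[6] X move#2: -2:-1/4, -3:-1/3, -5:+1/1*
[1] end (terminal -1, O#3); searched 8 to 9

PV length from [8]: 2 plies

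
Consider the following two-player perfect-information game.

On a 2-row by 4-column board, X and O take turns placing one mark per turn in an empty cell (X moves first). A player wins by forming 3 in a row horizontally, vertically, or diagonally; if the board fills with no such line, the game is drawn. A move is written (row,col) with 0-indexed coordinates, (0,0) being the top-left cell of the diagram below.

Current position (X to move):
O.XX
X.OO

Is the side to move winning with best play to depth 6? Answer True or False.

p1 X@[O.XX/X.OO]: (0,1)[OXXX/X.OO]+1* (1,1)[O.XX/XXOO]+0
p2 O@[OXXX/X.OO] terminal -1; root [O.XX/X.OO] d6

X winning at [O.XX/X.OO]: True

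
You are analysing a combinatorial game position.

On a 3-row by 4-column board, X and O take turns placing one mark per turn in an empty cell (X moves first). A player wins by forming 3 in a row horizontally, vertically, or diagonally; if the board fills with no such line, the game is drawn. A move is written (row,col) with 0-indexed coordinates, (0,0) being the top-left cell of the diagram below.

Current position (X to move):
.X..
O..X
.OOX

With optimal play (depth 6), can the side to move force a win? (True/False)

X winning at [.X../O..X/.OOX]: True

[.X../O..X/.OOX] X move#1: (0,0):-1/XX../O..X/.OOX, (0,2):-1/.XX./O..X/.OOX, (0,3):+1/.X.X/O..X/.OOX*, (1,1):-1/.X../OX.X/.OOX, (1,2):+1/.X../O.XX/.OOX, (2,0):+1/.X../O..X/XOOX
[.X.X/O..X/.OOX] end (terminal -1, O#2); searched .X../O..X/.OOX to 6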